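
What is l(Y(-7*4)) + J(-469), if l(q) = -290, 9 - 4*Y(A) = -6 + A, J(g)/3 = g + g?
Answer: -3104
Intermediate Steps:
J(g) = 6*g (J(g) = 3*(g + g) = 3*(2*g) = 6*g)
Y(A) = 15/4 - A/4 (Y(A) = 9/4 - (-6 + A)/4 = 9/4 + (3/2 - A/4) = 15/4 - A/4)
l(Y(-7*4)) + J(-469) = -290 + 6*(-469) = -290 - 2814 = -3104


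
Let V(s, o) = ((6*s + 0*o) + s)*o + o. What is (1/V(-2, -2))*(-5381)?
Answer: -5381/26 ≈ -206.96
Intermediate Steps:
V(s, o) = o + 7*o*s (V(s, o) = ((6*s + 0) + s)*o + o = (6*s + s)*o + o = (7*s)*o + o = 7*o*s + o = o + 7*o*s)
(1/V(-2, -2))*(-5381) = (1/(-2*(1 + 7*(-2))))*(-5381) = (1/(-2*(1 - 14)))*(-5381) = (1/(-2*(-13)))*(-5381) = (1/26)*(-5381) = -5381/26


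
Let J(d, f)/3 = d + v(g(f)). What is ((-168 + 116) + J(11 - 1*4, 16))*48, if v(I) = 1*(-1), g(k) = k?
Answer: -1632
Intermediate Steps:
v(I) = -1
J(d, f) = -3 + 3*d (J(d, f) = 3*(d - 1) = 3*(-1 + d) = -3 + 3*d)
((-168 + 116) + J(11 - 1*4, 16))*48 = ((-168 + 116) + (-3 + 3*(11 - 1*4)))*48 = (-52 + (-3 + 3*(11 - 4)))*48 = (-52 + (-3 + 3*7))*48 = (-52 + (-3 + 21))*48 = (-52 + 18)*48 = -34*48 = -1632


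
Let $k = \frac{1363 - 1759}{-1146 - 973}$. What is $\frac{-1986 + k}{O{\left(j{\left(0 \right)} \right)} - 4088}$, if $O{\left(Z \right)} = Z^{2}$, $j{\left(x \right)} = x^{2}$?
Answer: $\frac{300567}{618748} \approx 0.48577$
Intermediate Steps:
$k = \frac{396}{2119}$ ($k = - \frac{396}{-2119} = \left(-396\right) \left(- \frac{1}{2119}\right) = \frac{396}{2119} \approx 0.18688$)
$\frac{-1986 + k}{O{\left(j{\left(0 \right)} \right)} - 4088} = \frac{-1986 + \frac{396}{2119}}{\left(0^{2}\right)^{2} - 4088} = - \frac{4207938}{2119 \left(0^{2} - 4088\right)} = - \frac{4207938}{2119 \left(0 - 4088\right)} = - \frac{4207938}{2119 \left(-4088\right)} = \left(- \frac{4207938}{2119}\right) \left(- \frac{1}{4088}\right) = \frac{300567}{618748}$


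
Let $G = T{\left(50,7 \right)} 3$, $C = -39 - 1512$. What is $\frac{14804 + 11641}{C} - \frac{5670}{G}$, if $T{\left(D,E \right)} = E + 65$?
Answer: $- \frac{89545}{2068} \approx -43.3$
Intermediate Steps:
$C = -1551$ ($C = -39 - 1512 = -1551$)
$T{\left(D,E \right)} = 65 + E$
$G = 216$ ($G = \left(65 + 7\right) 3 = 72 \cdot 3 = 216$)
$\frac{14804 + 11641}{C} - \frac{5670}{G} = \frac{14804 + 11641}{-1551} - \frac{5670}{216} = 26445 \left(- \frac{1}{1551}\right) - \frac{105}{4} = - \frac{8815}{517} - \frac{105}{4} = - \frac{89545}{2068}$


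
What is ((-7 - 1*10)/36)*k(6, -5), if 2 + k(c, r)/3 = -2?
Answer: 17/3 ≈ 5.6667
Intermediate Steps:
k(c, r) = -12 (k(c, r) = -6 + 3*(-2) = -6 - 6 = -12)
((-7 - 1*10)/36)*k(6, -5) = ((-7 - 1*10)/36)*(-12) = ((-7 - 10)*(1/36))*(-12) = -17*1/36*(-12) = -17/36*(-12) = 17/3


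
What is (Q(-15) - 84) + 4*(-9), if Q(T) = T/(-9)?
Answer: -355/3 ≈ -118.33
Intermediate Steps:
Q(T) = -T/9 (Q(T) = T*(-⅑) = -T/9)
(Q(-15) - 84) + 4*(-9) = (-⅑*(-15) - 84) + 4*(-9) = (5/3 - 84) - 36 = -247/3 - 36 = -355/3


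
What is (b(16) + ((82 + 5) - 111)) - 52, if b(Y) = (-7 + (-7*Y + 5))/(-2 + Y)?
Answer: -589/7 ≈ -84.143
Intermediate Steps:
b(Y) = (-2 - 7*Y)/(-2 + Y) (b(Y) = (-7 + (5 - 7*Y))/(-2 + Y) = (-2 - 7*Y)/(-2 + Y))
(b(16) + ((82 + 5) - 111)) - 52 = ((-2 - 7*16)/(-2 + 16) + ((82 + 5) - 111)) - 52 = ((-2 - 112)/14 + (87 - 111)) - 52 = ((1/14)*(-114) - 24) - 52 = (-57/7 - 24) - 52 = -225/7 - 52 = -589/7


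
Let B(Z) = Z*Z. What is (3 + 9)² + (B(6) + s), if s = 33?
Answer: 213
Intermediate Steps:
B(Z) = Z²
(3 + 9)² + (B(6) + s) = (3 + 9)² + (6² + 33) = 12² + (36 + 33) = 144 + 69 = 213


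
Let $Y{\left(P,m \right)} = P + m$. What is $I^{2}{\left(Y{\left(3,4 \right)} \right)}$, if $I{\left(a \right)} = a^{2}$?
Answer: $2401$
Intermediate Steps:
$I^{2}{\left(Y{\left(3,4 \right)} \right)} = \left(\left(3 + 4\right)^{2}\right)^{2} = \left(7^{2}\right)^{2} = 49^{2} = 2401$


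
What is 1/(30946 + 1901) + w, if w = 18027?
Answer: 592132870/32847 ≈ 18027.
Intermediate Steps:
1/(30946 + 1901) + w = 1/(30946 + 1901) + 18027 = 1/32847 + 18027 = 592132870/32847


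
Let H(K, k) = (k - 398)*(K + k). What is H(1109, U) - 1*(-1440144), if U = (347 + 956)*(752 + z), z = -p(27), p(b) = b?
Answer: 893083518312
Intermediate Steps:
z = -27 (z = -1*27 = -27)
U = 944675 (U = (347 + 956)*(752 - 27) = 1303*725 = 944675)
H(K, k) = (-398 + k)*(K + k)
H(1109, U) - 1*(-1440144) = (944675**2 - 398*1109 - 398*944675 + 1109*944675) - 1*(-1440144) = (892410855625 - 441382 - 375980650 + 1047644575) + 1440144 = 893082078168 + 1440144 = 893083518312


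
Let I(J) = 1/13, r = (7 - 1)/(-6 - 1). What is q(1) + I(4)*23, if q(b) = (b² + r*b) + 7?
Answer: 811/91 ≈ 8.9121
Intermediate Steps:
r = -6/7 (r = 6/(-7) = 6*(-⅐) = -6/7 ≈ -0.85714)
I(J) = 1/13
q(b) = 7 + b² - 6*b/7 (q(b) = (b² - 6*b/7) + 7 = 7 + b² - 6*b/7)
q(1) + I(4)*23 = (7 + 1² - 6/7*1) + (1/13)*23 = (7 + 1 - 6/7) + 23/13 = 50/7 + 23/13 = 811/91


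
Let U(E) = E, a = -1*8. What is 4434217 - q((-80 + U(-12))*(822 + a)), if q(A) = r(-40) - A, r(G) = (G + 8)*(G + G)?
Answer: 4356769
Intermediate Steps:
a = -8
r(G) = 2*G*(8 + G) (r(G) = (8 + G)*(2*G) = 2*G*(8 + G))
q(A) = 2560 - A (q(A) = 2*(-40)*(8 - 40) - A = 2*(-40)*(-32) - A = 2560 - A)
4434217 - q((-80 + U(-12))*(822 + a)) = 4434217 - (2560 - (-80 - 12)*(822 - 8)) = 4434217 - (2560 - (-92)*814) = 4434217 - (2560 - 1*(-74888)) = 4434217 - (2560 + 74888) = 4434217 - 1*77448 = 4434217 - 77448 = 4356769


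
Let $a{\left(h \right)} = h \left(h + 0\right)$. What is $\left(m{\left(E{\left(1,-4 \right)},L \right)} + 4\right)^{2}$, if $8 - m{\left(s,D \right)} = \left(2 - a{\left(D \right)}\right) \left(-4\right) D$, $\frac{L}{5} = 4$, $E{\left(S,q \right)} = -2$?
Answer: $1013021584$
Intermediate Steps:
$a{\left(h \right)} = h^{2}$ ($a{\left(h \right)} = h h = h^{2}$)
$L = 20$ ($L = 5 \cdot 4 = 20$)
$m{\left(s,D \right)} = 8 - D \left(-8 + 4 D^{2}\right)$ ($m{\left(s,D \right)} = 8 - \left(2 - D^{2}\right) \left(-4\right) D = 8 - \left(-8 + 4 D^{2}\right) D = 8 - D \left(-8 + 4 D^{2}\right)$)
$\left(m{\left(E{\left(1,-4 \right)},L \right)} + 4\right)^{2} = \left(\left(8 - 4 \cdot 20^{3} + 8 \cdot 20\right) + 4\right)^{2} = \left(\left(8 - 32000 + 160\right) + 4\right)^{2} = \left(-31832 + 4\right)^{2} = \left(-31828\right)^{2} = 1013021584$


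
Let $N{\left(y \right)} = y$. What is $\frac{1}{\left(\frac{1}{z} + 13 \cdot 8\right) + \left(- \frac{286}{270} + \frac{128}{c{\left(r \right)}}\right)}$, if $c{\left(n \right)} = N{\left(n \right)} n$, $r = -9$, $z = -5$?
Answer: $\frac{81}{8450} \approx 0.0095858$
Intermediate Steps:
$c{\left(n \right)} = n^{2}$ ($c{\left(n \right)} = n n = n^{2}$)
$\frac{1}{\left(\frac{1}{z} + 13 \cdot 8\right) + \left(- \frac{286}{270} + \frac{128}{c{\left(r \right)}}\right)} = \frac{1}{\left(\frac{1}{-5} + 13 \cdot 8\right) + \left(- \frac{286}{270} + \frac{128}{\left(-9\right)^{2}}\right)} = \frac{1}{\left(- \frac{1}{5} + 104\right) + \left(\left(-286\right) \frac{1}{270} + \frac{128}{81}\right)} = \frac{1}{\frac{519}{5} + \left(- \frac{143}{135} + 128 \cdot \frac{1}{81}\right)} = \frac{1}{\frac{519}{5} + \left(- \frac{143}{135} + \frac{128}{81}\right)} = \frac{1}{\frac{519}{5} + \frac{211}{405}} = \frac{1}{\frac{8450}{81}} = \frac{81}{8450}$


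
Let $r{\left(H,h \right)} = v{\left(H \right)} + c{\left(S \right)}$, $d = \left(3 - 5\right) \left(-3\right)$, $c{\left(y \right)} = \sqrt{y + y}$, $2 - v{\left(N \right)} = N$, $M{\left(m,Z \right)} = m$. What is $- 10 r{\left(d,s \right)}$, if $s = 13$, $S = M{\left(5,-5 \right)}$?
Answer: $40 - 10 \sqrt{10} \approx 8.3772$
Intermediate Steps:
$S = 5$
$v{\left(N \right)} = 2 - N$
$c{\left(y \right)} = \sqrt{2} \sqrt{y}$ ($c{\left(y \right)} = \sqrt{2 y} = \sqrt{2} \sqrt{y}$)
$d = 6$ ($d = \left(-2\right) \left(-3\right) = 6$)
$r{\left(H,h \right)} = 2 + \sqrt{10} - H$ ($r{\left(H,h \right)} = \left(2 - H\right) + \sqrt{2} \sqrt{5} = \left(2 - H\right) + \sqrt{10} = 2 + \sqrt{10} - H$)
$- 10 r{\left(d,s \right)} = - 10 \left(2 + \sqrt{10} - 6\right) = - 10 \left(-4 + \sqrt{10}\right) = 40 - 10 \sqrt{10}$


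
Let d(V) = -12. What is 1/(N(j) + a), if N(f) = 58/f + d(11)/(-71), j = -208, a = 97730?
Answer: 7384/721637509 ≈ 1.0232e-5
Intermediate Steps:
N(f) = 12/71 + 58/f (N(f) = 58/f - 12/(-71) = 58/f - 12*(-1/71) = 58/f + 12/71 = 12/71 + 58/f)
1/(N(j) + a) = 1/((12/71 + 58/(-208)) + 97730) = 1/((12/71 + 58*(-1/208)) + 97730) = 1/((12/71 - 29/104) + 97730) = 1/(-811/7384 + 97730) = 1/(721637509/7384) = 7384/721637509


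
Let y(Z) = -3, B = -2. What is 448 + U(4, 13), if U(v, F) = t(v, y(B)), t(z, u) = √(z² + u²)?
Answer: 453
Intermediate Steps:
t(z, u) = √(u² + z²)
U(v, F) = √(9 + v²) (U(v, F) = √((-3)² + v²) = √(9 + v²))
448 + U(4, 13) = 448 + √(9 + 4²) = 448 + √(9 + 16) = 448 + √25 = 448 + 5 = 453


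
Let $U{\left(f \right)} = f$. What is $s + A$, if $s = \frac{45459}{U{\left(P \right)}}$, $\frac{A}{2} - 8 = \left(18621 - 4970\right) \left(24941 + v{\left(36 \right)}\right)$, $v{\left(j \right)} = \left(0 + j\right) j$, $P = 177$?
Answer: $\frac{42263047963}{59} \approx 7.1632 \cdot 10^{8}$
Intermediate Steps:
$v{\left(j \right)} = j^{2}$ ($v{\left(j \right)} = j j = j^{2}$)
$A = 716322590$ ($A = 16 + 2 \left(18621 - 4970\right) \left(24941 + 36^{2}\right) = 16 + 2 \cdot 13651 \left(24941 + 1296\right) = 16 + 2 \cdot 13651 \cdot 26237 = 16 + 2 \cdot 358161287 = 16 + 716322574 = 716322590$)
$s = \frac{15153}{59}$ ($s = \frac{45459}{177} = 45459 \cdot \frac{1}{177} = \frac{15153}{59} \approx 256.83$)
$s + A = \frac{15153}{59} + 716322590 = \frac{42263047963}{59}$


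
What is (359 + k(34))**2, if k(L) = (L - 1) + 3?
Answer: 156025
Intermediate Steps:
k(L) = 2 + L (k(L) = (-1 + L) + 3 = 2 + L)
(359 + k(34))**2 = (359 + (2 + 34))**2 = (359 + 36)**2 = 395**2 = 156025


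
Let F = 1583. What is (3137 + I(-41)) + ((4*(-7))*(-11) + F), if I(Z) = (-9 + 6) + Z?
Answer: 4984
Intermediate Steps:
I(Z) = -3 + Z
(3137 + I(-41)) + ((4*(-7))*(-11) + F) = (3137 + (-3 - 41)) + ((4*(-7))*(-11) + 1583) = (3137 - 44) + (-28*(-11) + 1583) = 3093 + (308 + 1583) = 3093 + 1891 = 4984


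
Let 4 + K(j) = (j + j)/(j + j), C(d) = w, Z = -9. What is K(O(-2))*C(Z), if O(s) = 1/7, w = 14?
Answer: -42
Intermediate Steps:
C(d) = 14
O(s) = 1/7
K(j) = -3 (K(j) = -4 + (j + j)/(j + j) = -4 + (2*j)/((2*j)) = -4 + (2*j)*(1/(2*j)) = -4 + 1 = -3)
K(O(-2))*C(Z) = -3*14 = -42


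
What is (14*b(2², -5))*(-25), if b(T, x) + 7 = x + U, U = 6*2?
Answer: 0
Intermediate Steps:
U = 12
b(T, x) = 5 + x (b(T, x) = -7 + (x + 12) = -7 + (12 + x) = 5 + x)
(14*b(2², -5))*(-25) = (14*(5 - 5))*(-25) = (14*0)*(-25) = 0*(-25) = 0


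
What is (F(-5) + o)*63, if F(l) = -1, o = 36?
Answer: 2205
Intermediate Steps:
(F(-5) + o)*63 = (-1 + 36)*63 = 35*63 = 2205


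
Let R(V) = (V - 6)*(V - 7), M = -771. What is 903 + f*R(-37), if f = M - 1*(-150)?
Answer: -1174029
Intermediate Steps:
f = -621 (f = -771 - 1*(-150) = -771 + 150 = -621)
R(V) = (-7 + V)*(-6 + V) (R(V) = (-6 + V)*(-7 + V) = (-7 + V)*(-6 + V))
903 + f*R(-37) = 903 - 621*(42 + (-37)² - 13*(-37)) = 903 - 621*(42 + 1369 + 481) = 903 - 621*1892 = 903 - 1174932 = -1174029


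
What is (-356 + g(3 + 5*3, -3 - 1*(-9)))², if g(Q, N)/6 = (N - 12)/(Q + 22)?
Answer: 12737761/100 ≈ 1.2738e+5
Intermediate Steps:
g(Q, N) = 6*(-12 + N)/(22 + Q) (g(Q, N) = 6*((N - 12)/(Q + 22)) = 6*((-12 + N)/(22 + Q)) = 6*(-12 + N)/(22 + Q))
(-356 + g(3 + 5*3, -3 - 1*(-9)))² = (-356 + 6*(-12 + (-3 - 1*(-9)))/(22 + (3 + 5*3)))² = (-356 + 6*(-12 + (-3 + 9))/(22 + (3 + 15)))² = (-356 + 6*(-12 + 6)/(22 + 18))² = (-356 + 6*(-6)/40)² = (-356 + 6*(1/40)*(-6))² = (-356 - 9/10)² = (-3569/10)² = 12737761/100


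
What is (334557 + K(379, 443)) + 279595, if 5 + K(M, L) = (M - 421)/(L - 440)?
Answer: 614133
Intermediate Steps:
K(M, L) = -5 + (-421 + M)/(-440 + L) (K(M, L) = -5 + (M - 421)/(L - 440) = -5 + (-421 + M)/(-440 + L))
(334557 + K(379, 443)) + 279595 = (334557 + (1779 + 379 - 5*443)/(-440 + 443)) + 279595 = (334557 + (1779 + 379 - 2215)/3) + 279595 = (334557 + (1/3)*(-57)) + 279595 = (334557 - 19) + 279595 = 334538 + 279595 = 614133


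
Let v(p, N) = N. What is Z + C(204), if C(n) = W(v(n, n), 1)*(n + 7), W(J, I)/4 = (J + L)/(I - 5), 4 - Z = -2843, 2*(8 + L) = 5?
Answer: -78073/2 ≈ -39037.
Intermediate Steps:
L = -11/2 (L = -8 + (1/2)*5 = -8 + 5/2 = -11/2 ≈ -5.5000)
Z = 2847 (Z = 4 - 1*(-2843) = 4 + 2843 = 2847)
W(J, I) = 4*(-11/2 + J)/(-5 + I) (W(J, I) = 4*((J - 11/2)/(I - 5)) = 4*((-11/2 + J)/(-5 + I)) = 4*(-11/2 + J)/(-5 + I))
C(n) = (7 + n)*(11/2 - n) (C(n) = (2*(-11 + 2*n)/(-5 + 1))*(n + 7) = (2*(-11 + 2*n)/(-4))*(7 + n) = (2*(-1/4)*(-11 + 2*n))*(7 + n) = (11/2 - n)*(7 + n) = (7 + n)*(11/2 - n))
Z + C(204) = 2847 + (7 + 204)*(11 - 2*204)/2 = 2847 + (1/2)*211*(11 - 408) = 2847 + (1/2)*211*(-397) = 2847 - 83767/2 = -78073/2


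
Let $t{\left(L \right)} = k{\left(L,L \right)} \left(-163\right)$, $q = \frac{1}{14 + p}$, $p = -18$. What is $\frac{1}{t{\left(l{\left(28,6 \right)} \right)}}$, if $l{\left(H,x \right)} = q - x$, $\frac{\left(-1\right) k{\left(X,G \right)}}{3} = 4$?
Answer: $\frac{1}{1956} \approx 0.00051125$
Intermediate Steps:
$k{\left(X,G \right)} = -12$ ($k{\left(X,G \right)} = \left(-3\right) 4 = -12$)
$q = - \frac{1}{4}$ ($q = \frac{1}{14 - 18} = \frac{1}{-4} = - \frac{1}{4} \approx -0.25$)
$l{\left(H,x \right)} = - \frac{1}{4} - x$
$t{\left(L \right)} = 1956$ ($t{\left(L \right)} = \left(-12\right) \left(-163\right) = 1956$)
$\frac{1}{t{\left(l{\left(28,6 \right)} \right)}} = \frac{1}{1956}$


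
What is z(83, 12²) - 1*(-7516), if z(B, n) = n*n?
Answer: 28252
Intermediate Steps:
z(B, n) = n²
z(83, 12²) - 1*(-7516) = (12²)² - 1*(-7516) = 144² + 7516 = 20736 + 7516 = 28252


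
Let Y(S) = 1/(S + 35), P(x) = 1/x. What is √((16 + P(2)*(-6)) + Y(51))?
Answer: √96234/86 ≈ 3.6072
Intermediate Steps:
Y(S) = 1/(35 + S)
√((16 + P(2)*(-6)) + Y(51)) = √((16 - 6/2) + 1/(35 + 51)) = √((16 + (½)*(-6)) + 1/86) = √((16 - 3) + 1/86) = √(13 + 1/86) = √(1119/86) = √96234/86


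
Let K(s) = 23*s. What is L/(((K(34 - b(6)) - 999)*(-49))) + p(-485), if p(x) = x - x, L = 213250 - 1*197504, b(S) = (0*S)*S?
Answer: 15746/10633 ≈ 1.4809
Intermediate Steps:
b(S) = 0 (b(S) = 0*S = 0)
L = 15746 (L = 213250 - 197504 = 15746)
p(x) = 0
L/(((K(34 - b(6)) - 999)*(-49))) + p(-485) = 15746/(((23*(34 - 1*0) - 999)*(-49))) + 0 = 15746/(((23*(34 + 0) - 999)*(-49))) + 0 = 15746/(((23*34 - 999)*(-49))) + 0 = 15746/(((782 - 999)*(-49))) + 0 = 15746/((-217*(-49))) + 0 = 15746/10633 + 0 = 15746/10633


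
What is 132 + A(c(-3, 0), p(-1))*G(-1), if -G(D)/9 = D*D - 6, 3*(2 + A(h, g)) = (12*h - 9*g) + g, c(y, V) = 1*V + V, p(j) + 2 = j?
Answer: 402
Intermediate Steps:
p(j) = -2 + j
c(y, V) = 2*V (c(y, V) = V + V = 2*V)
A(h, g) = -2 + 4*h - 8*g/3 (A(h, g) = -2 + ((12*h - 9*g) + g)/3 = -2 + ((-9*g + 12*h) + g)/3 = -2 + (-8*g + 12*h)/3 = -2 + (4*h - 8*g/3) = -2 + 4*h - 8*g/3)
G(D) = 54 - 9*D² (G(D) = -9*(D*D - 6) = -9*(D² - 6) = -9*(-6 + D²) = 54 - 9*D²)
132 + A(c(-3, 0), p(-1))*G(-1) = 132 + (-2 + 4*(2*0) - 8*(-2 - 1)/3)*(54 - 9*(-1)²) = 132 + (-2 + 4*0 - 8/3*(-3))*(54 - 9*1) = 132 + (-2 + 0 + 8)*(54 - 9) = 132 + 6*45 = 132 + 270 = 402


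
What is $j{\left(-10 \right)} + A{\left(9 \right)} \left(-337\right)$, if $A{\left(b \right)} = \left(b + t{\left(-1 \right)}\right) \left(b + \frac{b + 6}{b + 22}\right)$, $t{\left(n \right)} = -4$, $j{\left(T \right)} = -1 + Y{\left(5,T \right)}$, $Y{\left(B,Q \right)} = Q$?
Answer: $- \frac{495731}{31} \approx -15991.0$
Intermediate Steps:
$j{\left(T \right)} = -1 + T$
$A{\left(b \right)} = \left(-4 + b\right) \left(b + \frac{6 + b}{22 + b}\right)$ ($A{\left(b \right)} = \left(b - 4\right) \left(b + \frac{b + 6}{b + 22}\right) = \left(-4 + b\right) \left(b + \frac{6 + b}{22 + b}\right)$)
$j{\left(-10 \right)} + A{\left(9 \right)} \left(-337\right) = \left(-1 - 10\right) + \frac{-24 + 9^{3} - 774 + 19 \cdot 9^{2}}{22 + 9} \left(-337\right) = -11 + \frac{-24 + 729 - 774 + 19 \cdot 81}{31} \left(-337\right) = -11 + \frac{-24 + 729 - 774 + 1539}{31} \left(-337\right) = -11 + \frac{1}{31} \cdot 1470 \left(-337\right) = -11 + \frac{1470}{31} \left(-337\right) = -11 - \frac{495390}{31} = - \frac{495731}{31}$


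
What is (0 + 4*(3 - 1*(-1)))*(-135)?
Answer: -2160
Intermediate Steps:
(0 + 4*(3 - 1*(-1)))*(-135) = (0 + 4*(3 + 1))*(-135) = (0 + 4*4)*(-135) = (0 + 16)*(-135) = 16*(-135) = -2160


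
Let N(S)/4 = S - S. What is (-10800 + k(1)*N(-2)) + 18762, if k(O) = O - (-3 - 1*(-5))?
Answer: 7962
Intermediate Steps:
k(O) = -2 + O (k(O) = O - (-3 + 5) = O - 1*2 = O - 2 = -2 + O)
N(S) = 0 (N(S) = 4*(S - S) = 4*0 = 0)
(-10800 + k(1)*N(-2)) + 18762 = (-10800 + (-2 + 1)*0) + 18762 = (-10800 - 1*0) + 18762 = (-10800 + 0) + 18762 = -10800 + 18762 = 7962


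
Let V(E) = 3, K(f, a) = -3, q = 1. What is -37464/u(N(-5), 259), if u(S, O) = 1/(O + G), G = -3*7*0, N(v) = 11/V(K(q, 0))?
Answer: -9703176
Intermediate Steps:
N(v) = 11/3
G = 0 (G = -21*0 = 0)
u(S, O) = 1/O (u(S, O) = 1/(O + 0) = 1/O)
-37464/u(N(-5), 259) = -37464/(1/259) = -37464/1/259 = -37464*259 = -9703176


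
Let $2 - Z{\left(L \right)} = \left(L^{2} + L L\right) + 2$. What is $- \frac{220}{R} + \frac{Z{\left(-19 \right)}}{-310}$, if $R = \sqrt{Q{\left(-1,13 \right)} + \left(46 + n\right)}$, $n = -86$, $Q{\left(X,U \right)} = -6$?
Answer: $\frac{361}{155} + \frac{110 i \sqrt{46}}{23} \approx 2.329 + 32.437 i$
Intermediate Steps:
$Z{\left(L \right)} = - 2 L^{2}$ ($Z{\left(L \right)} = 2 - \left(\left(L^{2} + L L\right) + 2\right) = 2 - \left(\left(L^{2} + L^{2}\right) + 2\right) = 2 - \left(2 L^{2} + 2\right) = 2 - \left(2 + 2 L^{2}\right) = - 2 L^{2}$)
$R = i \sqrt{46}$ ($R = \sqrt{-6 + \left(46 - 86\right)} = \sqrt{-6 - 40} = \sqrt{-46} = i \sqrt{46} \approx 6.7823 i$)
$- \frac{220}{R} + \frac{Z{\left(-19 \right)}}{-310} = - \frac{220}{i \sqrt{46}} + \frac{\left(-2\right) \left(-19\right)^{2}}{-310} = - 220 \left(- \frac{i \sqrt{46}}{46}\right) + \left(-2\right) 361 \left(- \frac{1}{310}\right) = \frac{110 i \sqrt{46}}{23} - - \frac{361}{155} = \frac{110 i \sqrt{46}}{23} + \frac{361}{155} = \frac{361}{155} + \frac{110 i \sqrt{46}}{23}$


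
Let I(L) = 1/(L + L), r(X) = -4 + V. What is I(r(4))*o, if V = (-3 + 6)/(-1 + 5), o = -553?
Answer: 1106/13 ≈ 85.077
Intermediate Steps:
V = ¾ (V = 3/4 = 3*(¼) = ¾ ≈ 0.75000)
r(X) = -13/4 (r(X) = -4 + ¾ = -13/4)
I(L) = 1/(2*L)
I(r(4))*o = (1/(2*(-13/4)))*(-553) = ((½)*(-4/13))*(-553) = -2/13*(-553) = 1106/13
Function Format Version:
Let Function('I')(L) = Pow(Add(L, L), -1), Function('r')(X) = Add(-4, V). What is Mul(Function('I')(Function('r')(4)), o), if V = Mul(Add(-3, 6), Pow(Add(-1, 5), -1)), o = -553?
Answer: Rational(1106, 13) ≈ 85.077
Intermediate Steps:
V = Rational(3, 4) (V = Mul(3, Pow(4, -1)) = Mul(3, Rational(1, 4)) = Rational(3, 4) ≈ 0.75000)
Function('r')(X) = Rational(-13, 4) (Function('r')(X) = Add(-4, Rational(3, 4)) = Rational(-13, 4))
Function('I')(L) = Mul(Rational(1, 2), Pow(L, -1)) (Function('I')(L) = Pow(Mul(2, L), -1) = Mul(Rational(1, 2), Pow(L, -1)))
Mul(Function('I')(Function('r')(4)), o) = Mul(Mul(Rational(1, 2), Pow(Rational(-13, 4), -1)), -553) = Mul(Mul(Rational(1, 2), Rational(-4, 13)), -553) = Mul(Rational(-2, 13), -553) = Rational(1106, 13)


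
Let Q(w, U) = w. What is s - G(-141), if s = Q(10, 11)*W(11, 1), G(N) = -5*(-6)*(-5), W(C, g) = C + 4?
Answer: 300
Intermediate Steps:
W(C, g) = 4 + C
G(N) = -150 (G(N) = 30*(-5) = -150)
s = 150 (s = 10*(4 + 11) = 10*15 = 150)
s - G(-141) = 150 - 1*(-150) = 150 + 150 = 300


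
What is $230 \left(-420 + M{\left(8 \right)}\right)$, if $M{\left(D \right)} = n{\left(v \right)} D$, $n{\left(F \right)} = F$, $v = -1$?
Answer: $-98440$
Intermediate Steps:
$M{\left(D \right)} = - D$
$230 \left(-420 + M{\left(8 \right)}\right) = 230 \left(-420 - 8\right) = 230 \left(-428\right) = -98440$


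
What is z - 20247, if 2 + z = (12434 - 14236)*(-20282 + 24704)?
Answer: -7988693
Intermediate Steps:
z = -7968446 (z = -2 + (12434 - 14236)*(-20282 + 24704) = -2 - 1802*4422 = -2 - 7968444 = -7968446)
z - 20247 = -7968446 - 20247 = -7988693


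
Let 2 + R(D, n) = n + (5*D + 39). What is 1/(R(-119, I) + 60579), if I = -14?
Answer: 1/60007 ≈ 1.6665e-5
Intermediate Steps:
R(D, n) = 37 + n + 5*D (R(D, n) = -2 + (n + (5*D + 39)) = -2 + (n + (39 + 5*D)) = -2 + (39 + n + 5*D) = 37 + n + 5*D)
1/(R(-119, I) + 60579) = 1/((37 - 14 + 5*(-119)) + 60579) = 1/((37 - 14 - 595) + 60579) = 1/(-572 + 60579) = 1/60007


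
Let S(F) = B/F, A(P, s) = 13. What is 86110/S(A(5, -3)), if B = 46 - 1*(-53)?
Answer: 1119430/99 ≈ 11307.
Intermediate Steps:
B = 99 (B = 46 + 53 = 99)
S(F) = 99/F
86110/S(A(5, -3)) = 86110/((99/13)) = 86110/((99*(1/13))) = 86110/(99/13) = 86110*(13/99) = 1119430/99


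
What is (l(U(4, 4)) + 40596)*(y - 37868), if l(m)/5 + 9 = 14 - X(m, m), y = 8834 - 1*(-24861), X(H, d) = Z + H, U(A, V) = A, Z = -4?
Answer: -169511433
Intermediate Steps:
X(H, d) = -4 + H
y = 33695 (y = 8834 + 24861 = 33695)
l(m) = 45 - 5*m (l(m) = -45 + 5*(14 - (-4 + m)) = -45 + 5*(14 + (4 - m)) = -45 + 5*(18 - m) = -45 + (90 - 5*m) = 45 - 5*m)
(l(U(4, 4)) + 40596)*(y - 37868) = ((45 - 5*4) + 40596)*(33695 - 37868) = ((45 - 20) + 40596)*(-4173) = (25 + 40596)*(-4173) = 40621*(-4173) = -169511433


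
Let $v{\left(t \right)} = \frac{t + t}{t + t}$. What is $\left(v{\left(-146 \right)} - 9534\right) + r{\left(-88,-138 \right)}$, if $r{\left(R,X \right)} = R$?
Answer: $-9621$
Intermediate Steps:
$v{\left(t \right)} = 1$ ($v{\left(t \right)} = \frac{2 t}{2 t} = 2 t \frac{1}{2 t} = 1$)
$\left(v{\left(-146 \right)} - 9534\right) + r{\left(-88,-138 \right)} = \left(1 - 9534\right) - 88 = -9533 - 88 = -9621$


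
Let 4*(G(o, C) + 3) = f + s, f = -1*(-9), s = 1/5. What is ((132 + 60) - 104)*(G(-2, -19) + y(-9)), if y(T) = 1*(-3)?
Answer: -1628/5 ≈ -325.60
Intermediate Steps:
s = 1/5 ≈ 0.20000
f = 9
y(T) = -3
G(o, C) = -7/10 (G(o, C) = -3 + (9 + 1/5)/4 = -3 + (1/4)*(46/5) = -3 + 23/10 = -7/10)
((132 + 60) - 104)*(G(-2, -19) + y(-9)) = ((132 + 60) - 104)*(-7/10 - 3) = (192 - 104)*(-37/10) = 88*(-37/10) = -1628/5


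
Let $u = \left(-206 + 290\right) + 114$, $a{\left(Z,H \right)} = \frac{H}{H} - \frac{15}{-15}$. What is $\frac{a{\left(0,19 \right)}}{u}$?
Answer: $\frac{1}{99} \approx 0.010101$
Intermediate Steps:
$a{\left(Z,H \right)} = 2$ ($a{\left(Z,H \right)} = 1 - -1 = 1 + 1 = 2$)
$u = 198$ ($u = 84 + 114 = 198$)
$\frac{a{\left(0,19 \right)}}{u} = \frac{2}{198} = 2 \cdot \frac{1}{198} = \frac{1}{99}$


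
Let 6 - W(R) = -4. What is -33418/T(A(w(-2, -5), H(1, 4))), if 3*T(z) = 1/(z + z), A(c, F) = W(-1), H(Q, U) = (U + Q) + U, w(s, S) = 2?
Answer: -2005080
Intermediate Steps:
W(R) = 10 (W(R) = 6 - 1*(-4) = 6 + 4 = 10)
H(Q, U) = Q + 2*U (H(Q, U) = (Q + U) + U = Q + 2*U)
A(c, F) = 10
T(z) = 1/(6*z) (T(z) = 1/(3*(z + z)) = 1/(3*((2*z))) = (1/(2*z))/3 = 1/(6*z))
-33418/T(A(w(-2, -5), H(1, 4))) = -33418/((1/6)/10) = -33418/((1/6)*(1/10)) = -33418/1/60 = -33418*60 = -2005080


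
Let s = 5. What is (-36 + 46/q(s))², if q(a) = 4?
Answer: 2401/4 ≈ 600.25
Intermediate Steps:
(-36 + 46/q(s))² = (-36 + 46/4)² = (-36 + 46*(¼))² = (-36 + 23/2)² = (-49/2)² = 2401/4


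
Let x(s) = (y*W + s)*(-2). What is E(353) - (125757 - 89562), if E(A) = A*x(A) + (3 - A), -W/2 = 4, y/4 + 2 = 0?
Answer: -330947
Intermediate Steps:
y = -8 (y = -8 + 4*0 = -8 + 0 = -8)
W = -8 (W = -2*4 = -8)
x(s) = -128 - 2*s (x(s) = (-8*(-8) + s)*(-2) = (64 + s)*(-2) = -128 - 2*s)
E(A) = 3 - A + A*(-128 - 2*A) (E(A) = A*(-128 - 2*A) + (3 - A) = 3 - A + A*(-128 - 2*A))
E(353) - (125757 - 89562) = (3 - 1*353 - 2*353*(64 + 353)) - (125757 - 89562) = (3 - 353 - 2*353*417) - 1*36195 = (3 - 353 - 294402) - 36195 = -294752 - 36195 = -330947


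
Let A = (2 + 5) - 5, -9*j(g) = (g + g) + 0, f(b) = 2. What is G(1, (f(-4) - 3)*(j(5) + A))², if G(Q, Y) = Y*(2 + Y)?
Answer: 6400/6561 ≈ 0.97546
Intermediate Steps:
j(g) = -2*g/9 (j(g) = -((g + g) + 0)/9 = -(2*g + 0)/9 = -2*g/9)
A = 2 (A = 7 - 5 = 2)
G(1, (f(-4) - 3)*(j(5) + A))² = (((2 - 3)*(-2/9*5 + 2))*(2 + (2 - 3)*(-2/9*5 + 2)))² = ((-(-10/9 + 2))*(2 - (-10/9 + 2)))² = ((-1*8/9)*(2 - 1*8/9))² = (-8*(2 - 8/9)/9)² = (-8/9*10/9)² = (-80/81)² = 6400/6561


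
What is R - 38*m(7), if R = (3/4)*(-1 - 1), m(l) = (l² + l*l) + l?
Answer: -7983/2 ≈ -3991.5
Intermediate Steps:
m(l) = l + 2*l² (m(l) = (l² + l²) + l = 2*l² + l = l + 2*l²)
R = -3/2 (R = (3*(¼))*(-2) = (¾)*(-2) = -3/2 ≈ -1.5000)
R - 38*m(7) = -3/2 - 266*(1 + 2*7) = -3/2 - 266*(1 + 14) = -3/2 - 266*15 = -3/2 - 38*105 = -3/2 - 3990 = -7983/2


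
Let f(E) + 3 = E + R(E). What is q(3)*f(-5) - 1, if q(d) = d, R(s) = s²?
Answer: 50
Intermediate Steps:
f(E) = -3 + E + E² (f(E) = -3 + (E + E²) = -3 + E + E²)
q(3)*f(-5) - 1 = 3*(-3 - 5 + (-5)²) - 1 = 3*(-3 - 5 + 25) - 1 = 3*17 - 1 = 51 - 1 = 50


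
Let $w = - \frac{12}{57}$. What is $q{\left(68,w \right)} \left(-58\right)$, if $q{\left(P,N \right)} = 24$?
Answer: $-1392$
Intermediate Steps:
$w = - \frac{4}{19}$ ($w = \left(-12\right) \frac{1}{57} = - \frac{4}{19} \approx -0.21053$)
$q{\left(68,w \right)} \left(-58\right) = 24 \left(-58\right) = -1392$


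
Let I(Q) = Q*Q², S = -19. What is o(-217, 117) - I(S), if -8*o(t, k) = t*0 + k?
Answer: 54755/8 ≈ 6844.4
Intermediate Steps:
o(t, k) = -k/8 (o(t, k) = -(t*0 + k)/8 = -(0 + k)/8 = -k/8)
I(Q) = Q³
o(-217, 117) - I(S) = -⅛*117 - 1*(-19)³ = -117/8 - 1*(-6859) = -117/8 + 6859 = 54755/8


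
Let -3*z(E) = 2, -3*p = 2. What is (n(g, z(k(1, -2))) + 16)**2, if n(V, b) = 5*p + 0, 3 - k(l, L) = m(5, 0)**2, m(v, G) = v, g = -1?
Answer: 1444/9 ≈ 160.44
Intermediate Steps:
p = -2/3 (p = -1/3*2 = -2/3 ≈ -0.66667)
k(l, L) = -22 (k(l, L) = 3 - 1*5**2 = 3 - 1*25 = 3 - 25 = -22)
z(E) = -2/3 (z(E) = -1/3*2 = -2/3)
n(V, b) = -10/3 (n(V, b) = 5*(-2/3) + 0 = -10/3 + 0 = -10/3)
(n(g, z(k(1, -2))) + 16)**2 = (-10/3 + 16)**2 = (38/3)**2 = 1444/9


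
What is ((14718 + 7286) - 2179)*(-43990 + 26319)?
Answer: -350327575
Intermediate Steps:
((14718 + 7286) - 2179)*(-43990 + 26319) = (22004 - 2179)*(-17671) = 19825*(-17671) = -350327575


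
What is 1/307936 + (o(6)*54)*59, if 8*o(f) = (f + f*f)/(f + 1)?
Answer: 735813073/307936 ≈ 2389.5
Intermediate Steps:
o(f) = (f + f²)/(8*(1 + f)) (o(f) = ((f + f*f)/(f + 1))/8 = ((f + f²)/(1 + f))/8 = (f + f²)/(8*(1 + f)))
1/307936 + (o(6)*54)*59 = 1/307936 + (((⅛)*6)*54)*59 = 1/307936 + ((¾)*54)*59 = 1/307936 + (81/2)*59 = 1/307936 + 4779/2 = 735813073/307936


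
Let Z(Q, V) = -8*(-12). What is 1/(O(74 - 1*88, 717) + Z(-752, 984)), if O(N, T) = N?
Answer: 1/82 ≈ 0.012195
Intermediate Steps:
Z(Q, V) = 96
1/(O(74 - 1*88, 717) + Z(-752, 984)) = 1/((74 - 1*88) + 96) = 1/((74 - 88) + 96) = 1/(-14 + 96) = 1/82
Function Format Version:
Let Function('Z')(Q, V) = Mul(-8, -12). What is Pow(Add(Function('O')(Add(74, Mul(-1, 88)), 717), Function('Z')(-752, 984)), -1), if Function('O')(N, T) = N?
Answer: Rational(1, 82) ≈ 0.012195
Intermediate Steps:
Function('Z')(Q, V) = 96
Pow(Add(Function('O')(Add(74, Mul(-1, 88)), 717), Function('Z')(-752, 984)), -1) = Pow(Add(Add(74, Mul(-1, 88)), 96), -1) = Pow(Add(Add(74, -88), 96), -1) = Pow(Add(-14, 96), -1) = Pow(82, -1) = Rational(1, 82)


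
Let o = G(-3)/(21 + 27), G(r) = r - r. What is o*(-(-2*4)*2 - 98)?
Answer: 0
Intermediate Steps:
G(r) = 0
o = 0 (o = 0/(21 + 27) = 0/48 = (1/48)*0 = 0)
o*(-(-2*4)*2 - 98) = 0*(-(-2*4)*2 - 98) = 0*(-(-8)*2 - 98) = 0*(-1*(-16) - 98) = 0*(16 - 98) = 0*(-82) = 0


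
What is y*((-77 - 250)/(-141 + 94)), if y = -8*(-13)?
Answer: 34008/47 ≈ 723.57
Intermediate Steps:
y = 104
y*((-77 - 250)/(-141 + 94)) = 104*((-77 - 250)/(-141 + 94)) = 104*(-327/(-47)) = 104*(-327*(-1/47)) = 104*(327/47) = 34008/47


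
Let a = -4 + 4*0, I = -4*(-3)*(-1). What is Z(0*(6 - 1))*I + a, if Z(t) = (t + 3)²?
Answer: -112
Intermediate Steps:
I = -12 (I = 12*(-1) = -12)
a = -4 (a = -4 + 0 = -4)
Z(t) = (3 + t)²
Z(0*(6 - 1))*I + a = (3 + 0*(6 - 1))²*(-12) - 4 = (3 + 0*5)²*(-12) - 4 = (3 + 0)²*(-12) - 4 = 3²*(-12) - 4 = 9*(-12) - 4 = -108 - 4 = -112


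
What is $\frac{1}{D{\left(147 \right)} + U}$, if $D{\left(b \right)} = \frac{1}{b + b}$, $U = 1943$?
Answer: $\frac{294}{571243} \approx 0.00051467$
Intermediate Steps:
$D{\left(b \right)} = \frac{1}{2 b}$
$\frac{1}{D{\left(147 \right)} + U} = \frac{1}{\frac{1}{2 \cdot 147} + 1943} = \frac{1}{\frac{1}{2} \cdot \frac{1}{147} + 1943} = \frac{1}{\frac{1}{294} + 1943} = \frac{1}{\frac{571243}{294}} = \frac{294}{571243}$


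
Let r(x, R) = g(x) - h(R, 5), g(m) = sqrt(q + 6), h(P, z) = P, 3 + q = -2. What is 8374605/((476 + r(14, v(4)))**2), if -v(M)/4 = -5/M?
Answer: 8374605/222784 ≈ 37.591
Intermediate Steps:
q = -5 (q = -3 - 2 = -5)
v(M) = 20/M (v(M) = -(-20)/M = 20/M)
g(m) = 1 (g(m) = sqrt(-5 + 6) = sqrt(1) = 1)
r(x, R) = 1 - R
8374605/((476 + r(14, v(4)))**2) = 8374605/((476 + (1 - 20/4))**2) = 8374605/((476 + (1 - 1*5))**2) = 8374605/((476 + (1 - 5))**2) = 8374605/((476 - 4)**2) = 8374605/(472**2) = 8374605/222784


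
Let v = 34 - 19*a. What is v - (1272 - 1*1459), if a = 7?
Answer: 88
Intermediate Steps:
v = -99 (v = 34 - 19*7 = 34 - 133 = -99)
v - (1272 - 1*1459) = -99 - (1272 - 1*1459) = -99 - (1272 - 1459) = -99 - 1*(-187) = -99 + 187 = 88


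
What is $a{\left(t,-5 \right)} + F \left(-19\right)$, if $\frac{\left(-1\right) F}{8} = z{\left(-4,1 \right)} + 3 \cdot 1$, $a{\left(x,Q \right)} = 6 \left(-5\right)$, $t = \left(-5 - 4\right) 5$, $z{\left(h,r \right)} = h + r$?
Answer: $-30$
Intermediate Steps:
$t = -45$ ($t = \left(-9\right) 5 = -45$)
$a{\left(x,Q \right)} = -30$
$F = 0$ ($F = - 8 \left(\left(-4 + 1\right) + 3 \cdot 1\right) = - 8 \left(-3 + 3\right) = \left(-8\right) 0 = 0$)
$a{\left(t,-5 \right)} + F \left(-19\right) = -30 + 0 \left(-19\right) = -30 + 0 = -30$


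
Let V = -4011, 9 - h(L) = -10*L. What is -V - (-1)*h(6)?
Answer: 4080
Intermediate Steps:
h(L) = 9 + 10*L (h(L) = 9 - (-10)*L = 9 + 10*L)
-V - (-1)*h(6) = -1*(-4011) - (-1)*(9 + 10*6) = 4011 - (-1)*(9 + 60) = 4011 - (-1)*69 = 4011 - 1*(-69) = 4011 + 69 = 4080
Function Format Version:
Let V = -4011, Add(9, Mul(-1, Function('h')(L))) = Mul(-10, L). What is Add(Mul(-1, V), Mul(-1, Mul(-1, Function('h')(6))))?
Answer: 4080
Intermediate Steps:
Function('h')(L) = Add(9, Mul(10, L)) (Function('h')(L) = Add(9, Mul(-1, Mul(-10, L))) = Add(9, Mul(10, L)))
Add(Mul(-1, V), Mul(-1, Mul(-1, Function('h')(6)))) = Add(Mul(-1, -4011), Mul(-1, Mul(-1, Add(9, Mul(10, 6))))) = Add(4011, Mul(-1, Mul(-1, Add(9, 60)))) = Add(4011, Mul(-1, Mul(-1, 69))) = Add(4011, Mul(-1, -69)) = Add(4011, 69) = 4080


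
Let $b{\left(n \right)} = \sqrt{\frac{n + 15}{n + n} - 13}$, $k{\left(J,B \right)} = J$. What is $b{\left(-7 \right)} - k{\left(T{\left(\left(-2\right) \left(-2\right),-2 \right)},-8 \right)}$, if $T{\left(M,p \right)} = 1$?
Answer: $-1 + \frac{i \sqrt{665}}{7} \approx -1.0 + 3.6839 i$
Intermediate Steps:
$b{\left(n \right)} = \sqrt{-13 + \frac{15 + n}{2 n}}$ ($b{\left(n \right)} = \sqrt{\frac{15 + n}{2 n} - 13} = \sqrt{-13 + \frac{15 + n}{2 n}}$)
$b{\left(-7 \right)} - k{\left(T{\left(\left(-2\right) \left(-2\right),-2 \right)},-8 \right)} = \frac{\sqrt{-50 + \frac{30}{-7}}}{2} - 1 = \frac{\sqrt{-50 + 30 \left(- \frac{1}{7}\right)}}{2} - 1 = \frac{\sqrt{-50 - \frac{30}{7}}}{2} - 1 = \frac{\sqrt{- \frac{380}{7}}}{2} - 1 = \frac{\frac{2}{7} i \sqrt{665}}{2} - 1 = \frac{i \sqrt{665}}{7} - 1 = -1 + \frac{i \sqrt{665}}{7}$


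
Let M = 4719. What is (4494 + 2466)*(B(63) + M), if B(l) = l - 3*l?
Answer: 31967280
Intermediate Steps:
B(l) = -2*l
(4494 + 2466)*(B(63) + M) = (4494 + 2466)*(-2*63 + 4719) = 6960*(-126 + 4719) = 6960*4593 = 31967280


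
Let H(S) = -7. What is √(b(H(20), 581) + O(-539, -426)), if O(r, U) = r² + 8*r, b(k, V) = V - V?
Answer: 21*√649 ≈ 534.99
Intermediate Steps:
b(k, V) = 0
√(b(H(20), 581) + O(-539, -426)) = √(0 - 539*(8 - 539)) = √(0 - 539*(-531)) = √(0 + 286209) = √286209 = 21*√649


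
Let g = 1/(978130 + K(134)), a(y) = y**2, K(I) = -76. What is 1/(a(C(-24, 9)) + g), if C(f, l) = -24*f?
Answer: 978054/324494843905 ≈ 3.0141e-6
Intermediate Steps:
g = 1/978054 (g = 1/(978130 - 76) = 1/978054 ≈ 1.0224e-6)
1/(a(C(-24, 9)) + g) = 1/((-24*(-24))**2 + 1/978054) = 1/(576**2 + 1/978054) = 1/(331776 + 1/978054) = 1/(324494843905/978054) = 978054/324494843905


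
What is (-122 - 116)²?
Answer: 56644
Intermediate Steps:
(-122 - 116)² = (-238)² = 56644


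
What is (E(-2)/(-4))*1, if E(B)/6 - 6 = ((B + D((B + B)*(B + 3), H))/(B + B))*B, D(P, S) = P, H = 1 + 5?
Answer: -9/2 ≈ -4.5000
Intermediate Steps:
H = 6
E(B) = 36 + 3*B + 6*B*(3 + B) (E(B) = 36 + 6*(((B + (B + B)*(B + 3))/(B + B))*B) = 36 + 6*(((B + (2*B)*(3 + B))/((2*B)))*B) = 36 + 6*(((B + 2*B*(3 + B))*(1/(2*B)))*B) = 36 + 6*(((B + 2*B*(3 + B))/(2*B))*B) = 36 + 6*(B/2 + B*(3 + B)) = 36 + (3*B + 6*B*(3 + B)) = 36 + 3*B + 6*B*(3 + B))
(E(-2)/(-4))*1 = ((36 + 6*(-2)² + 21*(-2))/(-4))*1 = -(36 + 6*4 - 42)/4*1 = -(36 + 24 - 42)/4*1 = -¼*18*1 = -9/2*1 = -9/2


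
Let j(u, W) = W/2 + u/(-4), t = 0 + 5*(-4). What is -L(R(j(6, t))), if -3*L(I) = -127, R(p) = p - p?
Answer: -127/3 ≈ -42.333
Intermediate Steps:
t = -20 (t = 0 - 20 = -20)
j(u, W) = W/2 - u/4 (j(u, W) = W*(1/2) + u*(-1/4) = W/2 - u/4)
R(p) = 0
L(I) = 127/3 (L(I) = -1/3*(-127) = 127/3)
-L(R(j(6, t))) = -1*127/3 = -127/3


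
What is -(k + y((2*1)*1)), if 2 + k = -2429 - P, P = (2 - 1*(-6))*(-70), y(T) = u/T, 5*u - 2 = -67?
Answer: 3755/2 ≈ 1877.5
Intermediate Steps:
u = -13 (u = 2/5 + (1/5)*(-67) = 2/5 - 67/5 = -13)
y(T) = -13/T
P = -560 (P = (2 + 6)*(-70) = 8*(-70) = -560)
k = -1871 (k = -2 + (-2429 - 1*(-560)) = -2 + (-2429 + 560) = -2 - 1869 = -1871)
-(k + y((2*1)*1)) = -(-1871 - 13/((2*1)*1)) = -(-1871 - 13/(2*1)) = -(-1871 - 13/2) = -1*(-3755/2) = 3755/2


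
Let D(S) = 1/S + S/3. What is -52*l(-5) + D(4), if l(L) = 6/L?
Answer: 3839/60 ≈ 63.983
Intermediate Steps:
D(S) = 1/S + S/3 (D(S) = 1/S + S*(⅓) = 1/S + S/3)
-52*l(-5) + D(4) = -312/(-5) + (1/4 + (⅓)*4) = -312*(-1)/5 + (¼ + 4/3) = -52*(-6/5) + 19/12 = 312/5 + 19/12 = 3839/60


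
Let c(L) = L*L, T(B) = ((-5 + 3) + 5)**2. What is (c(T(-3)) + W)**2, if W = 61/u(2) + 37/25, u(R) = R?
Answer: 31911201/2500 ≈ 12764.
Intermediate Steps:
W = 1599/50 (W = 61/2 + 37/25 = 1599/50 ≈ 31.980)
T(B) = 9 (T(B) = (-2 + 5)**2 = 3**2 = 9)
c(L) = L**2
(c(T(-3)) + W)**2 = (9**2 + 1599/50)**2 = (81 + 1599/50)**2 = (5649/50)**2 = 31911201/2500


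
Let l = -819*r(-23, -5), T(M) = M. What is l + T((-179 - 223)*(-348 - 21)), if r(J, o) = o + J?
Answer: 171270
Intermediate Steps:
r(J, o) = J + o
l = 22932 (l = -819*(-23 - 5) = -819*(-28) = 22932)
l + T((-179 - 223)*(-348 - 21)) = 22932 + (-179 - 223)*(-348 - 21) = 22932 - 402*(-369) = 22932 + 148338 = 171270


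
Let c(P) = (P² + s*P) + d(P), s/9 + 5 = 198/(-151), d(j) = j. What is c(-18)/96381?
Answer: 22288/1617059 ≈ 0.013783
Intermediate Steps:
s = -8577/151 (s = -45 + 9*(198/(-151)) = -45 + 9*(198*(-1/151)) = -45 + 9*(-198/151) = -45 - 1782/151 = -8577/151 ≈ -56.801)
c(P) = P² - 8426*P/151 (c(P) = (P² - 8577*P/151) + P = P² - 8426*P/151)
c(-18)/96381 = ((1/151)*(-18)*(-8426 + 151*(-18)))/96381 = ((1/151)*(-18)*(-8426 - 2718))*(1/96381) = ((1/151)*(-18)*(-11144))*(1/96381) = (200592/151)*(1/96381) = 22288/1617059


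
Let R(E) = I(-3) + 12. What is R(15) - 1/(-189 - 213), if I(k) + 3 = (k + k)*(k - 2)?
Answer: 15679/402 ≈ 39.003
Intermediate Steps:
I(k) = -3 + 2*k*(-2 + k) (I(k) = -3 + (k + k)*(k - 2) = -3 + (2*k)*(-2 + k) = -3 + 2*k*(-2 + k))
R(E) = 39 (R(E) = (-3 - 4*(-3) + 2*(-3)²) + 12 = (-3 + 12 + 2*9) + 12 = (-3 + 12 + 18) + 12 = 27 + 12 = 39)
R(15) - 1/(-189 - 213) = 39 - 1/(-189 - 213) = 39 - 1/(-402) = 39 - 1*(-1/402) = 39 + 1/402 = 15679/402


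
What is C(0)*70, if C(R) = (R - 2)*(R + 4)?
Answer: -560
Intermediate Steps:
C(R) = (-2 + R)*(4 + R)
C(0)*70 = (-8 + 0² + 2*0)*70 = (-8 + 0 + 0)*70 = -8*70 = -560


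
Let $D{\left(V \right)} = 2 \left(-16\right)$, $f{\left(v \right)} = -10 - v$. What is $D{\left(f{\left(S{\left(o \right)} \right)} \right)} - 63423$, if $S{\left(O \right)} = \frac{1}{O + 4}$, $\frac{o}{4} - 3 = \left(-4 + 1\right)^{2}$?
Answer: $-63455$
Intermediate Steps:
$o = 48$ ($o = 12 + 4 \left(-4 + 1\right)^{2} = 12 + 4 \left(-3\right)^{2} = 12 + 4 \cdot 9 = 12 + 36 = 48$)
$S{\left(O \right)} = \frac{1}{4 + O}$
$D{\left(V \right)} = -32$
$D{\left(f{\left(S{\left(o \right)} \right)} \right)} - 63423 = -32 - 63423 = -63455$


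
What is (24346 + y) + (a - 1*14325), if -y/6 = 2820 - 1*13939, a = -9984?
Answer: 66751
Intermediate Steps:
y = 66714 (y = -6*(2820 - 1*13939) = -6*(2820 - 13939) = -6*(-11119) = 66714)
(24346 + y) + (a - 1*14325) = (24346 + 66714) + (-9984 - 1*14325) = 91060 + (-9984 - 14325) = 91060 - 24309 = 66751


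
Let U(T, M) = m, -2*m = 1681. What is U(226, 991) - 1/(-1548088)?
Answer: -1301167963/1548088 ≈ -840.50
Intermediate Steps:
m = -1681/2 (m = -½*1681 = -1681/2 ≈ -840.50)
U(T, M) = -1681/2
U(226, 991) - 1/(-1548088) = -1681/2 - 1/(-1548088) = -1681/2 - 1*(-1/1548088) = -1681/2 + 1/1548088 = -1301167963/1548088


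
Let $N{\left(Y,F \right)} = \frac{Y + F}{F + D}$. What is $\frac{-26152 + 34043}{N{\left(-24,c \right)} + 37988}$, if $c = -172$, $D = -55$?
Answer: $\frac{137789}{663344} \approx 0.20772$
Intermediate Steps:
$N{\left(Y,F \right)} = \frac{F + Y}{-55 + F}$ ($N{\left(Y,F \right)} = \frac{Y + F}{F - 55} = \frac{F + Y}{-55 + F}$)
$\frac{-26152 + 34043}{N{\left(-24,c \right)} + 37988} = \frac{-26152 + 34043}{\frac{-172 - 24}{-55 - 172} + 37988} = \frac{7891}{\frac{1}{-227} \left(-196\right) + 37988} = \frac{7891}{\left(- \frac{1}{227}\right) \left(-196\right) + 37988} = \frac{7891}{\frac{196}{227} + 37988} = \frac{7891}{\frac{8623472}{227}} = 7891 \cdot \frac{227}{8623472} = \frac{137789}{663344}$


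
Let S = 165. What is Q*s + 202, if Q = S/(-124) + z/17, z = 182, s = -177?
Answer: -3072235/2108 ≈ -1457.4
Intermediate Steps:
Q = 19763/2108 (Q = 165/(-124) + 182/17 = 165*(-1/124) + 182*(1/17) = -165/124 + 182/17 = 19763/2108 ≈ 9.3752)
Q*s + 202 = (19763/2108)*(-177) + 202 = -3498051/2108 + 202 = -3072235/2108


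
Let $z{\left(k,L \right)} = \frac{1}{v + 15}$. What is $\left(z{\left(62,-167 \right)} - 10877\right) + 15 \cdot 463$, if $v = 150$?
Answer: $- \frac{648779}{165} \approx -3932.0$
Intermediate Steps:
$z{\left(k,L \right)} = \frac{1}{165}$ ($z{\left(k,L \right)} = \frac{1}{150 + 15} = \frac{1}{165}$)
$\left(z{\left(62,-167 \right)} - 10877\right) + 15 \cdot 463 = \left(\frac{1}{165} - 10877\right) + 15 \cdot 463 = - \frac{1794704}{165} + 6945 = - \frac{648779}{165}$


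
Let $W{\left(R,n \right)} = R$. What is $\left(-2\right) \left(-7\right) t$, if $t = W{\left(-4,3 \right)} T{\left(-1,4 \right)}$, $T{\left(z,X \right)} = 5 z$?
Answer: $280$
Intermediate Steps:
$t = 20$ ($t = - 4 \cdot 5 \left(-1\right) = \left(-4\right) \left(-5\right) = 20$)
$\left(-2\right) \left(-7\right) t = \left(-2\right) \left(-7\right) 20 = 14 \cdot 20 = 280$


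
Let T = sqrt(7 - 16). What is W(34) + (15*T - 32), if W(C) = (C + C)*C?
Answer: 2280 + 45*I ≈ 2280.0 + 45.0*I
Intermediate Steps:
T = 3*I (T = sqrt(-9) = 3*I ≈ 3.0*I)
W(C) = 2*C**2 (W(C) = (2*C)*C = 2*C**2)
W(34) + (15*T - 32) = 2*34**2 + (15*(3*I) - 32) = 2*1156 + (45*I - 32) = 2312 + (-32 + 45*I) = 2280 + 45*I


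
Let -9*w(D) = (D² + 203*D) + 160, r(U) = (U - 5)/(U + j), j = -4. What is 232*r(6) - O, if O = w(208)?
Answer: 86692/9 ≈ 9632.4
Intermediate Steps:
r(U) = (-5 + U)/(-4 + U) (r(U) = (U - 5)/(U - 4) = (-5 + U)/(-4 + U))
w(D) = -160/9 - 203*D/9 - D²/9 (w(D) = -((D² + 203*D) + 160)/9 = -(160 + D² + 203*D)/9 = -160/9 - 203*D/9 - D²/9)
O = -85648/9 (O = -160/9 - 203/9*208 - ⅑*208² = -160/9 - 42224/9 - ⅑*43264 = -160/9 - 42224/9 - 43264/9 = -85648/9 ≈ -9516.4)
232*r(6) - O = 232*((-5 + 6)/(-4 + 6)) - 1*(-85648/9) = 232*(1/2) + 85648/9 = 232*((½)*1) + 85648/9 = 232*(½) + 85648/9 = 116 + 85648/9 = 86692/9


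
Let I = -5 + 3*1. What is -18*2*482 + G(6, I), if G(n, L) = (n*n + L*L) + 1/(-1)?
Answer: -17313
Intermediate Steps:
I = -2 (I = -5 + 3 = -2)
G(n, L) = -1 + L**2 + n**2 (G(n, L) = (n**2 + L**2) - 1 = (L**2 + n**2) - 1 = -1 + L**2 + n**2)
-18*2*482 + G(6, I) = -18*2*482 + (-1 + (-2)**2 + 6**2) = -36*482 + (-1 + 4 + 36) = -17352 + 39 = -17313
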